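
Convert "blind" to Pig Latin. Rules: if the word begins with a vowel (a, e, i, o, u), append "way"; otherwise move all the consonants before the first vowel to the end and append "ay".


Word: "blind"
Starts with consonant(s) → move to end, add 'ay'
Consonant cluster: "bl"
Pig Latin = "indblay"


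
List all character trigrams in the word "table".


Word: "table" (length 5)
Number of trigrams = 5 - 3 + 1 = 3
  Position 0: "tab"
  Position 1: "abl"
  Position 2: "ble"
Trigrams = "tab", "abl", "ble"


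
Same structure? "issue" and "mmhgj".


Pattern of "issue": [0, 1, 1, 2, 3]
Pattern of "mmhgj": [0, 0, 1, 2, 3]
Patterns do not match
Same pattern = No


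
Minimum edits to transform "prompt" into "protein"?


Word 1: "prompt" (length 6)
Word 2: "protein" (length 7)
One optimal edit sequence (insert/delete/substitute each cost 1):
  1. keep 'p'
  2. keep 'r'
  3. keep 'o'
  4. insert 't'  (+1)
  5. substitute 'm' -> 'e'  (+1)
  6. substitute 'p' -> 'i'  (+1)
  7. substitute 't' -> 'n'  (+1)
Total edit operations: 4
Edit distance = 4


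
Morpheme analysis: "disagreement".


Word: "disagreement"
Morphemes: dis- + agree + -ment
Each morpheme carries meaning
= 3 morphemes


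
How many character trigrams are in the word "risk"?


Word: "risk" (length 4)
Number of 3-grams = length - 3 + 1 = 4 - 3 + 1
= 2


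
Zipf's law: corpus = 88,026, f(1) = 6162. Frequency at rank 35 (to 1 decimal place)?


Zipf's law: f(r) = f(1) / r
f(1) = 6162
f(35) = 6162 / 35
= 176.1 occurrences


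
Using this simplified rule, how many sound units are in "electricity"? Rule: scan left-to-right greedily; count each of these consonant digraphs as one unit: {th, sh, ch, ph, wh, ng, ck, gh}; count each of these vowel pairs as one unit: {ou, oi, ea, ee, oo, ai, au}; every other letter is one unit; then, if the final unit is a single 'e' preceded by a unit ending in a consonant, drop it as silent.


Word: "electricity" (11 letters)
Left-to-right scan:
  [1] 'e' (letter)
  [2] 'l' (letter)
  [3] 'e' (letter)
  [4] 'c' (letter)
  [5] 't' (letter)
  [6] 'r' (letter)
  [7] 'i' (letter)
  [8] 'c' (letter)
  [9] 'i' (letter)
  [10] 't' (letter)
  [11] 'y' (letter)
Units from scan: 11
Sound units = 11 units


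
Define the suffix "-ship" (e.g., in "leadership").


Suffix: -ship
As in: leadership -> leader + -ship
Meaning = state / position


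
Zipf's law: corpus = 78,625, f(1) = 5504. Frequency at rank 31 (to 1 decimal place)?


Zipf's law: f(r) = f(1) / r
f(1) = 5504
f(31) = 5504 / 31
= 177.5 occurrences


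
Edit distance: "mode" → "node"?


Word 1: "mode" (length 4)
Word 2: "node" (length 4)
One optimal edit sequence (insert/delete/substitute each cost 1):
  1. substitute 'm' -> 'n'  (+1)
  2. keep 'o'
  3. keep 'd'
  4. keep 'e'
Total edit operations: 1
Edit distance = 1


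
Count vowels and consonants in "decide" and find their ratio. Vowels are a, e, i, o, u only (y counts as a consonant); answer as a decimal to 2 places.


Word: "decide"
Vowels (a,e,i,o,u): 3
Consonants: 3
Ratio = 3/3
= 1.00


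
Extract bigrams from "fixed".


Word: "fixed" (length 5)
Number of bigrams = 5 - 2 + 1 = 4
  Position 0: "fi"
  Position 1: "ix"
  Position 2: "xe"
  Position 3: "ed"
Bigrams = "fi", "ix", "xe", "ed"


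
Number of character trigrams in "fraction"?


Word: "fraction" (length 8)
Number of 3-grams = length - 3 + 1 = 8 - 3 + 1
= 6


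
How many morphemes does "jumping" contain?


Word: "jumping"
Morphemes: jump + -ing
Each morpheme carries meaning
= 2 morphemes


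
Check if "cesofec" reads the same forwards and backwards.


Word: "cesofec"
Reversed: "cefosec"
Forward == Backward? cesofec != cefosec
Palindrome = No


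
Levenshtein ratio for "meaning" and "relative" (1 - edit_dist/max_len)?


Word 1: "meaning" (length 7)
Word 2: "relative" (length 8)
One optimal edit sequence:
  1. substitute 'm' -> 'r'  (+1)
  2. keep 'e'
  3. insert 'l'  (+1)
  4. keep 'a'
  5. substitute 'n' -> 't'  (+1)
  6. keep 'i'
  7. substitute 'n' -> 'v'  (+1)
  8. substitute 'g' -> 'e'  (+1)
Edit distance = 5
Max length = max(7, 8) = 8
Similarity = 1 - 5/8
= 0.3750


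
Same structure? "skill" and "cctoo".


Pattern of "skill": [0, 1, 2, 3, 3]
Pattern of "cctoo": [0, 0, 1, 2, 2]
Patterns do not match
Same pattern = No


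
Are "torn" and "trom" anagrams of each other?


Word 1: "torn" → sorted: nort
Word 2: "trom" → sorted: mort
Same letters? nort != mort
Anagram = No


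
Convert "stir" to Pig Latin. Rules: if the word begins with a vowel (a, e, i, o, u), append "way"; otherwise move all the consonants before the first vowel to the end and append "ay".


Word: "stir"
Starts with consonant(s) → move to end, add 'ay'
Consonant cluster: "st"
Pig Latin = "irstay"


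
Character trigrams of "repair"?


Word: "repair" (length 6)
Number of trigrams = 6 - 3 + 1 = 4
  Position 0: "rep"
  Position 1: "epa"
  Position 2: "pai"
  Position 3: "air"
Trigrams = "rep", "epa", "pai", "air"


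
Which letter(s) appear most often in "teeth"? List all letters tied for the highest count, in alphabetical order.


Word: "teeth"
Letter counts:
  'e': 2
  'h': 1
  't': 2
Maximum count = 2
Most frequent = 'e', 't' (2 times each)


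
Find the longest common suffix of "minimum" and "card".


Word 1: "minimum"
Word 2: "card"
Comparing from end:
  Pos -1: 'm' != 'd' (stop)
LCS = "" (length 0)


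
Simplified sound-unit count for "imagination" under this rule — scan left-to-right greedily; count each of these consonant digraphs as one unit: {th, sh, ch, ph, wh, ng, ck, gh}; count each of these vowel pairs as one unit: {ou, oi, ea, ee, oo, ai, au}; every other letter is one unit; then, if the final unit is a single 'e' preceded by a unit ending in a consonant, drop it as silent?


Word: "imagination" (11 letters)
Left-to-right scan:
  1. 'i' (letter)
  2. 'm' (letter)
  3. 'a' (letter)
  4. 'g' (letter)
  5. 'i' (letter)
  6. 'n' (letter)
  7. 'a' (letter)
  8. 't' (letter)
  9. 'i' (letter)
  10. 'o' (letter)
  11. 'n' (letter)
Units from scan: 11
Sound units = 11 units


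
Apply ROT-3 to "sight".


Word: "sight"
Shift: 3
Each letter → (letter + shift) mod 26:
  's' (18) + 3 = 21 → 'v'
  'i' (8) + 3 = 11 → 'l'
  'g' (6) + 3 = 9 → 'j'
  'h' (7) + 3 = 10 → 'k'
  't' (19) + 3 = 22 → 'w'
Result = "vljkw"


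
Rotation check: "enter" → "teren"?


Word: "enter", Candidate: "teren"
Method: check if candidate is substring of word+word
"enterenter" contains "teren"? Yes
Is rotation = Yes


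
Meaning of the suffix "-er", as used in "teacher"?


Suffix: -er
Example: teacher = teach + -er
Meaning = one who / more


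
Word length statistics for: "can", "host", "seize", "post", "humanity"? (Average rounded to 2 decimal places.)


Lengths: "can"=3, "host"=4, "seize"=5, "post"=4, "humanity"=8
Sum = 24, Count = 5
Average = 24/5 = 4.80
= avg=4.80, min=3, max=8


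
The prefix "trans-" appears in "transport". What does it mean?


Prefix: trans-
As in: transport -> trans- + port
Meaning = across


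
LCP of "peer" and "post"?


Word 1: "peer"
Word 2: "post"
Comparing from start:
  Pos 0: 'p' == 'p'
  Pos 1: 'e' != 'o' (stop)
LCP = "p" (length 1)


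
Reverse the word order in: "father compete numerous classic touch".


Original: "father compete numerous classic touch"
Words (1..n): father | compete | numerous | classic | touch
Reversed (n..1): touch | classic | numerous | compete | father
Result = "touch classic numerous compete father"


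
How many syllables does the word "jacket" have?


Word: "jacket"
Syllable breakdown: jack-et
Counting: 2 parts
= 2 syllables


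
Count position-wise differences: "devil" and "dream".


Comparing character by character (same length = 5):
  Pos 0: 'd' vs 'd' =
  Pos 1: 'e' vs 'r' !=
  Pos 2: 'v' vs 'e' !=
  Pos 3: 'i' vs 'a' !=
  Pos 4: 'l' vs 'm' !=
Hamming distance = 4


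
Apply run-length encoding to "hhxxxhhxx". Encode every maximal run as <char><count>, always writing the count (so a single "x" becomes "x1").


String: "hhxxxhhxx"
Scanning for consecutive runs:
  'h' x 2
  'x' x 3
  'h' x 2
  'x' x 2
RLE = "h2x3h2x2"


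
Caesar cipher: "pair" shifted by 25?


Word: "pair"
Shift: 25
Each letter → (letter + shift) mod 26:
  'p' (15) + 25 = 14 → 'o'
  'a' (0) + 25 = 25 → 'z'
  'i' (8) + 25 = 7 → 'h'
  'r' (17) + 25 = 16 → 'q'
Result = "ozhq"


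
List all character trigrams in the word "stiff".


Word: "stiff" (length 5)
Number of trigrams = 5 - 3 + 1 = 3
  Position 0: "sti"
  Position 1: "tif"
  Position 2: "iff"
Trigrams = "sti", "tif", "iff"


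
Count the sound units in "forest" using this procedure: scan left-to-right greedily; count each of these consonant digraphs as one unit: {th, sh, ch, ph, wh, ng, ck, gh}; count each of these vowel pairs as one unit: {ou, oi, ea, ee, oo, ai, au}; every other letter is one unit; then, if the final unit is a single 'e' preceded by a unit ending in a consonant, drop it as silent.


Word: "forest" (6 letters)
Left-to-right scan:
  (1) 'f' (letter)
  (2) 'o' (letter)
  (3) 'r' (letter)
  (4) 'e' (letter)
  (5) 's' (letter)
  (6) 't' (letter)
Units from scan: 6
Sound units = 6 units


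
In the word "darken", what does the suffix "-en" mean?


Suffix: -en
As in: darken -> dark + -en
Meaning = to make / become


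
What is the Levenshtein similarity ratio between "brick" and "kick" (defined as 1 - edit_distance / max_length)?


Word 1: "brick" (length 5)
Word 2: "kick" (length 4)
One optimal edit sequence:
  1. delete 'b'  (+1)
  2. substitute 'r' -> 'k'  (+1)
  3. keep 'i'
  4. keep 'c'
  5. keep 'k'
Edit distance = 2
Max length = max(5, 4) = 5
Similarity = 1 - 2/5
= 0.6000


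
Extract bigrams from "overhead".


Word: "overhead" (length 8)
Number of bigrams = 8 - 2 + 1 = 7
  Position 0: "ov"
  Position 1: "ve"
  Position 2: "er"
  Position 3: "rh"
  Position 4: "he"
  Position 5: "ea"
  Position 6: "ad"
Bigrams = "ov", "ve", "er", "rh", "he", "ea", "ad"


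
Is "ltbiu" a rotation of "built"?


Word: "built", Candidate: "ltbiu"
Method: check if candidate is substring of word+word
"builtbuilt" contains "ltbiu"? No
Is rotation = No


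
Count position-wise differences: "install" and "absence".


Comparing character by character (same length = 7):
  Pos 0: 'i' vs 'a' !=
  Pos 1: 'n' vs 'b' !=
  Pos 2: 's' vs 's' =
  Pos 3: 't' vs 'e' !=
  Pos 4: 'a' vs 'n' !=
  Pos 5: 'l' vs 'c' !=
  Pos 6: 'l' vs 'e' !=
Hamming distance = 6


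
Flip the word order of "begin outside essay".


Original: "begin outside essay"
Words (1..n): begin | outside | essay
Reversed (n..1): essay | outside | begin
Result = "essay outside begin"


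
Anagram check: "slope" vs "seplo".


Word 1: "slope" → sorted: elops
Word 2: "seplo" → sorted: elops
Same letters? elops == elops
Anagram = Yes


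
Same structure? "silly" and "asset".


Pattern of "silly": [0, 1, 2, 2, 3]
Pattern of "asset": [0, 1, 1, 2, 3]
Patterns do not match
Same pattern = No


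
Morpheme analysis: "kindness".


Word: "kindness"
Morphemes: kind | -ness
Each morpheme carries meaning
= 2 morphemes


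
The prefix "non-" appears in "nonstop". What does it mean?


Prefix: non-
As in: nonstop -> non- + stop
Meaning = not


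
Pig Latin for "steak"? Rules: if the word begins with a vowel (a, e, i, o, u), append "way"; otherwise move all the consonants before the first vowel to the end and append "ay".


Word: "steak"
Starts with consonant(s) → move to end, add 'ay'
Consonant cluster: "st"
Pig Latin = "eakstay"


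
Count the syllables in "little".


Word: "little"
Syllable breakdown: lit · tle
Counting: 2 parts
= 2 syllables


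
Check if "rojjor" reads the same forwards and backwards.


Word: "rojjor"
Reversed: "rojjor"
Forward == Backward? rojjor == rojjor
Palindrome = Yes


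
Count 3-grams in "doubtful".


Word: "doubtful" (length 8)
Number of 3-grams = length - 3 + 1 = 8 - 3 + 1
= 6


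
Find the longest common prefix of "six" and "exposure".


Word 1: "six"
Word 2: "exposure"
Comparing from start:
  Pos 0: 's' != 'e' (stop)
LCP = "" (length 0)


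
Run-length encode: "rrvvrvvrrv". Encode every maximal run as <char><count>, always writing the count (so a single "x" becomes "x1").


String: "rrvvrvvrrv"
Scanning for consecutive runs:
  'r' x 2
  'v' x 2
  'r' x 1
  'v' x 2
  'r' x 2
  'v' x 1
RLE = "r2v2r1v2r2v1"


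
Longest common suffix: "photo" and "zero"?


Word 1: "photo"
Word 2: "zero"
Comparing from end:
  Pos -1: 'o' == 'o'
  Pos -2: 't' != 'r' (stop)
LCS = "o" (length 1)


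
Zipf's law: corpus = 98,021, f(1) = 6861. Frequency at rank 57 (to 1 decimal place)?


Zipf's law: f(r) = f(1) / r
f(1) = 6861
f(57) = 6861 / 57
= 120.4 occurrences


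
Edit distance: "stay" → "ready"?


Word 1: "stay" (length 4)
Word 2: "ready" (length 5)
One optimal edit sequence (insert/delete/substitute each cost 1):
  1. substitute 's' -> 'r'  (+1)
  2. substitute 't' -> 'e'  (+1)
  3. keep 'a'
  4. insert 'd'  (+1)
  5. keep 'y'
Total edit operations: 3
Edit distance = 3


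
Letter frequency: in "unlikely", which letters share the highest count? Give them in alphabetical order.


Word: "unlikely"
Letter counts:
  'e': 1
  'i': 1
  'k': 1
  'l': 2
  'n': 1
  'u': 1
  'y': 1
Maximum count = 2
Most frequent = 'l' (2 times each)


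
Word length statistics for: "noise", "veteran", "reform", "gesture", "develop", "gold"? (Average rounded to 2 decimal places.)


Lengths: "noise"=5, "veteran"=7, "reform"=6, "gesture"=7, "develop"=7, "gold"=4
Sum = 36, Count = 6
Average = 36/6 = 6.00
= avg=6.00, min=4, max=7


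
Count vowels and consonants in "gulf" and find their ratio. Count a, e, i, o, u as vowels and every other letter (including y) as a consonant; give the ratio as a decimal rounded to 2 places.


Word: "gulf"
Vowels (a,e,i,o,u): 1
Consonants: 3
Ratio = 1/3
= 0.33


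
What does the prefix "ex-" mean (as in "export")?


Prefix: ex-
As in: export -> ex- + port
Meaning = out / former


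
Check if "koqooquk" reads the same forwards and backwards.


Word: "koqooquk"
Reversed: "kuqooqok"
Forward == Backward? koqooquk != kuqooqok
Palindrome = No


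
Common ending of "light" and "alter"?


Word 1: "light"
Word 2: "alter"
Comparing from end:
  Pos -1: 't' != 'r' (stop)
LCS = "" (length 0)


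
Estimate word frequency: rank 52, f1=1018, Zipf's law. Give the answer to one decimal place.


Zipf's law: f(r) = f(1) / r
f(1) = 1018
f(52) = 1018 / 52
= 19.6 occurrences


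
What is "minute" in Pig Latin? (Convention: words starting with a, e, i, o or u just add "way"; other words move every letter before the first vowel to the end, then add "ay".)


Word: "minute"
Starts with consonant(s) → move to end, add 'ay'
Consonant cluster: "m"
Pig Latin = "inutemay"


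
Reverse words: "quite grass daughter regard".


Original: "quite grass daughter regard"
Words (1..n): quite | grass | daughter | regard
Reversed (n..1): regard | daughter | grass | quite
Result = "regard daughter grass quite"


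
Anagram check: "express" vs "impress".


Word 1: "express" → sorted: eeprssx
Word 2: "impress" → sorted: eimprss
Same letters? eeprssx != eimprss
Anagram = No


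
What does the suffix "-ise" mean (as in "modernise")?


Suffix: -ise
As in: modernise -> modern + -ise
Meaning = to make


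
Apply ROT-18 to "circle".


Word: "circle"
Shift: 18
Each letter → (letter + shift) mod 26:
  'c' (2) + 18 = 20 → 'u'
  'i' (8) + 18 = 0 → 'a'
  'r' (17) + 18 = 9 → 'j'
  'c' (2) + 18 = 20 → 'u'
  'l' (11) + 18 = 3 → 'd'
  'e' (4) + 18 = 22 → 'w'
Result = "uajudw"


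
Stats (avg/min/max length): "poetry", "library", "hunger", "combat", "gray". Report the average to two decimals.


Lengths: "poetry"=6, "library"=7, "hunger"=6, "combat"=6, "gray"=4
Sum = 29, Count = 5
Average = 29/5 = 5.80
= avg=5.80, min=4, max=7


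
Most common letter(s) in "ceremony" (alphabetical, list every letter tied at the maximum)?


Word: "ceremony"
Letter counts:
  'c': 1
  'e': 2
  'm': 1
  'n': 1
  'o': 1
  'r': 1
  'y': 1
Maximum count = 2
Most frequent = 'e' (2 times each)


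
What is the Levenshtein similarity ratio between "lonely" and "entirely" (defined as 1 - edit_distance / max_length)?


Word 1: "lonely" (length 6)
Word 2: "entirely" (length 8)
One optimal edit sequence:
  1. insert 'e'  (+1)
  2. insert 'n'  (+1)
  3. substitute 'l' -> 't'  (+1)
  4. substitute 'o' -> 'i'  (+1)
  5. substitute 'n' -> 'r'  (+1)
  6. keep 'e'
  7. keep 'l'
  8. keep 'y'
Edit distance = 5
Max length = max(6, 8) = 8
Similarity = 1 - 5/8
= 0.3750


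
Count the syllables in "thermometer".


Word: "thermometer"
Syllable breakdown: ther / mom / e / ter
Counting: 4 parts
= 4 syllables


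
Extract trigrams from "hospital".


Word: "hospital" (length 8)
Number of trigrams = 8 - 3 + 1 = 6
  Position 0: "hos"
  Position 1: "osp"
  Position 2: "spi"
  Position 3: "pit"
  Position 4: "ita"
  Position 5: "tal"
Trigrams = "hos", "osp", "spi", "pit", "ita", "tal"


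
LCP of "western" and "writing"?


Word 1: "western"
Word 2: "writing"
Comparing from start:
  Pos 0: 'w' == 'w'
  Pos 1: 'e' != 'r' (stop)
LCP = "w" (length 1)


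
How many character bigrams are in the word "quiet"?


Word: "quiet" (length 5)
Number of 2-grams = length - 2 + 1 = 5 - 2 + 1
= 4


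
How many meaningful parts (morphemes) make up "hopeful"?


Word: "hopeful"
Morphemes: hope + -ful
Each morpheme carries meaning
= 2 morphemes


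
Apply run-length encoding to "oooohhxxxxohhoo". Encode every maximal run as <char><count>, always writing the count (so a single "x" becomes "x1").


String: "oooohhxxxxohhoo"
Scanning for consecutive runs:
  'o' x 4
  'h' x 2
  'x' x 4
  'o' x 1
  'h' x 2
  'o' x 2
RLE = "o4h2x4o1h2o2"


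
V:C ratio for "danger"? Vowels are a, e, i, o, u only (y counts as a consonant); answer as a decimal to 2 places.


Word: "danger"
Vowels (a,e,i,o,u): 2
Consonants: 4
Ratio = 2/4
= 0.50


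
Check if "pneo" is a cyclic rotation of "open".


Word: "open", Candidate: "pneo"
Method: check if candidate is substring of word+word
"openopen" contains "pneo"? No
Is rotation = No


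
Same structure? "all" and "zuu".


Pattern of "all": [0, 1, 1]
Pattern of "zuu": [0, 1, 1]
Patterns match
Same pattern = Yes


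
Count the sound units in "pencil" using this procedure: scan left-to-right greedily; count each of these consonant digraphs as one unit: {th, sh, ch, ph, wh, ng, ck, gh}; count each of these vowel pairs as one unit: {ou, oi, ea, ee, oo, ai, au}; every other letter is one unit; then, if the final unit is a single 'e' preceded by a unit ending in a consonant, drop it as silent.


Word: "pencil" (6 letters)
Left-to-right scan:
  [1] 'p' (letter)
  [2] 'e' (letter)
  [3] 'n' (letter)
  [4] 'c' (letter)
  [5] 'i' (letter)
  [6] 'l' (letter)
Units from scan: 6
Sound units = 6 units


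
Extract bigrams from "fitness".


Word: "fitness" (length 7)
Number of bigrams = 7 - 2 + 1 = 6
  Position 0: "fi"
  Position 1: "it"
  Position 2: "tn"
  Position 3: "ne"
  Position 4: "es"
  Position 5: "ss"
Bigrams = "fi", "it", "tn", "ne", "es", "ss"


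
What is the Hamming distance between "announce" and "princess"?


Comparing character by character (same length = 8):
  Pos 0: 'a' vs 'p' !=
  Pos 1: 'n' vs 'r' !=
  Pos 2: 'n' vs 'i' !=
  Pos 3: 'o' vs 'n' !=
  Pos 4: 'u' vs 'c' !=
  Pos 5: 'n' vs 'e' !=
  Pos 6: 'c' vs 's' !=
  Pos 7: 'e' vs 's' !=
Hamming distance = 8


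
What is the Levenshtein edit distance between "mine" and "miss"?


Word 1: "mine" (length 4)
Word 2: "miss" (length 4)
One optimal edit sequence (insert/delete/substitute each cost 1):
  1. keep 'm'
  2. keep 'i'
  3. substitute 'n' -> 's'  (+1)
  4. substitute 'e' -> 's'  (+1)
Total edit operations: 2
Edit distance = 2


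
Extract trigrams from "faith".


Word: "faith" (length 5)
Number of trigrams = 5 - 3 + 1 = 3
  Position 0: "fai"
  Position 1: "ait"
  Position 2: "ith"
Trigrams = "fai", "ait", "ith"


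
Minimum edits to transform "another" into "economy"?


Word 1: "another" (length 7)
Word 2: "economy" (length 7)
One optimal edit sequence (insert/delete/substitute each cost 1):
  1. substitute 'a' -> 'e'  (+1)
  2. substitute 'n' -> 'c'  (+1)
  3. keep 'o'
  4. substitute 't' -> 'n'  (+1)
  5. substitute 'h' -> 'o'  (+1)
  6. substitute 'e' -> 'm'  (+1)
  7. substitute 'r' -> 'y'  (+1)
Total edit operations: 6
Edit distance = 6


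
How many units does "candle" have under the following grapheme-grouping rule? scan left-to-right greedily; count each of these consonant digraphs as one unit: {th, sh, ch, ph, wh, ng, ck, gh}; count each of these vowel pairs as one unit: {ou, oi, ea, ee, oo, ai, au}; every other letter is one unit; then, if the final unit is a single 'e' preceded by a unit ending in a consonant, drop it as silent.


Word: "candle" (6 letters)
Left-to-right scan:
  (1) 'c' (letter)
  (2) 'a' (letter)
  (3) 'n' (letter)
  (4) 'd' (letter)
  (5) 'l' (letter)
  (6) 'e' (letter)
Units from scan: 6
Final unit is 'e' after a consonant -> drop as silent (-1)
Sound units = 5 units


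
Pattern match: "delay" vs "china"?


Pattern of "delay": [0, 1, 2, 3, 4]
Pattern of "china": [0, 1, 2, 3, 4]
Patterns match
Same pattern = Yes


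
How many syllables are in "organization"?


Word: "organization"
Syllable breakdown: or · gan · i · za · tion
Counting: 5 parts
= 5 syllables


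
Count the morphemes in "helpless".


Word: "helpless"
Morphemes: help / -less
Each morpheme carries meaning
= 2 morphemes


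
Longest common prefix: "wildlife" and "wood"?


Word 1: "wildlife"
Word 2: "wood"
Comparing from start:
  Pos 0: 'w' == 'w'
  Pos 1: 'i' != 'o' (stop)
LCP = "w" (length 1)


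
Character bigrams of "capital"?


Word: "capital" (length 7)
Number of bigrams = 7 - 2 + 1 = 6
  Position 0: "ca"
  Position 1: "ap"
  Position 2: "pi"
  Position 3: "it"
  Position 4: "ta"
  Position 5: "al"
Bigrams = "ca", "ap", "pi", "it", "ta", "al"


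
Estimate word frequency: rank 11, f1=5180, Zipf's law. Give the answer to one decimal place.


Zipf's law: f(r) = f(1) / r
f(1) = 5180
f(11) = 5180 / 11
= 470.9 occurrences


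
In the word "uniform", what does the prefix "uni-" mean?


Prefix: uni-
Example: uniform = uni- + form
Meaning = one


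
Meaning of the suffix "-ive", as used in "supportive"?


Suffix: -ive
Example: supportive = support + -ive
Meaning = tending to


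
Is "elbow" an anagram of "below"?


Word 1: "below" → sorted: below
Word 2: "elbow" → sorted: below
Same letters? below == below
Anagram = Yes


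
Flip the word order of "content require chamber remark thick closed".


Original: "content require chamber remark thick closed"
Words (1..n): content | require | chamber | remark | thick | closed
Reversed (n..1): closed | thick | remark | chamber | require | content
Result = "closed thick remark chamber require content"


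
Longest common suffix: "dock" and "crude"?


Word 1: "dock"
Word 2: "crude"
Comparing from end:
  Pos -1: 'k' != 'e' (stop)
LCS = "" (length 0)


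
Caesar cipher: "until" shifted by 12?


Word: "until"
Shift: 12
Each letter → (letter + shift) mod 26:
  'u' (20) + 12 = 6 → 'g'
  'n' (13) + 12 = 25 → 'z'
  't' (19) + 12 = 5 → 'f'
  'i' (8) + 12 = 20 → 'u'
  'l' (11) + 12 = 23 → 'x'
Result = "gzfux"


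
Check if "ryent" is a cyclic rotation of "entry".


Word: "entry", Candidate: "ryent"
Method: check if candidate is substring of word+word
"entryentry" contains "ryent"? Yes
Is rotation = Yes


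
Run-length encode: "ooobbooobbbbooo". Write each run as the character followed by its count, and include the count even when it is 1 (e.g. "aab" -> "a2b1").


String: "ooobbooobbbbooo"
Scanning for consecutive runs:
  'o' x 3
  'b' x 2
  'o' x 3
  'b' x 4
  'o' x 3
RLE = "o3b2o3b4o3"


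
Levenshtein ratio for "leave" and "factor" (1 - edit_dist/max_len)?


Word 1: "leave" (length 5)
Word 2: "factor" (length 6)
One optimal edit sequence:
  1. insert 'f'  (+1)
  2. substitute 'l' -> 'a'  (+1)
  3. substitute 'e' -> 'c'  (+1)
  4. substitute 'a' -> 't'  (+1)
  5. substitute 'v' -> 'o'  (+1)
  6. substitute 'e' -> 'r'  (+1)
Edit distance = 6
Max length = max(5, 6) = 6
Similarity = 1 - 6/6
= 0.0000


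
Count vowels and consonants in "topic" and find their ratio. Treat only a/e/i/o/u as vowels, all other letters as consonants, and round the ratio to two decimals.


Word: "topic"
Vowels (a,e,i,o,u): 2
Consonants: 3
Ratio = 2/3
= 0.67


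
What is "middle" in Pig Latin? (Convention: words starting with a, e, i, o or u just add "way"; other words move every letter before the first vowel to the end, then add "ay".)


Word: "middle"
Starts with consonant(s) → move to end, add 'ay'
Consonant cluster: "m"
Pig Latin = "iddlemay"


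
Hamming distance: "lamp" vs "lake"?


Comparing character by character (same length = 4):
  Pos 0: 'l' vs 'l' =
  Pos 1: 'a' vs 'a' =
  Pos 2: 'm' vs 'k' !=
  Pos 3: 'p' vs 'e' !=
Hamming distance = 2


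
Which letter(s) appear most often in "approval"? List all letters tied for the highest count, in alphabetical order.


Word: "approval"
Letter counts:
  'a': 2
  'l': 1
  'o': 1
  'p': 2
  'r': 1
  'v': 1
Maximum count = 2
Most frequent = 'a', 'p' (2 times each)


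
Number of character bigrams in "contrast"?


Word: "contrast" (length 8)
Number of 2-grams = length - 2 + 1 = 8 - 2 + 1
= 7


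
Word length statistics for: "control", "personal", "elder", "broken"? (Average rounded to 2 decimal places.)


Lengths: "control"=7, "personal"=8, "elder"=5, "broken"=6
Sum = 26, Count = 4
Average = 26/4 = 6.50
= avg=6.50, min=5, max=8


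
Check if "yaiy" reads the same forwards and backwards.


Word: "yaiy"
Reversed: "yiay"
Forward == Backward? yaiy != yiay
Palindrome = No


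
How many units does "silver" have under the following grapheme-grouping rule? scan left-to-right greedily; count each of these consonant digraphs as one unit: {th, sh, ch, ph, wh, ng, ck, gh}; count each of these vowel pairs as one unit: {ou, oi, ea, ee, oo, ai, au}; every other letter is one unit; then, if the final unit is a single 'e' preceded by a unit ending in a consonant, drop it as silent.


Word: "silver" (6 letters)
Left-to-right scan:
  (1) 's' (letter)
  (2) 'i' (letter)
  (3) 'l' (letter)
  (4) 'v' (letter)
  (5) 'e' (letter)
  (6) 'r' (letter)
Units from scan: 6
Sound units = 6 units


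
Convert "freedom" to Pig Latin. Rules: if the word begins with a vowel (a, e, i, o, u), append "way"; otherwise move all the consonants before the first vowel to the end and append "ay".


Word: "freedom"
Starts with consonant(s) → move to end, add 'ay'
Consonant cluster: "fr"
Pig Latin = "eedomfray"


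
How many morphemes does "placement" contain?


Word: "placement"
Morphemes: place | -ment
Each morpheme carries meaning
= 2 morphemes


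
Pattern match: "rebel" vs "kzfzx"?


Pattern of "rebel": [0, 1, 2, 1, 3]
Pattern of "kzfzx": [0, 1, 2, 1, 3]
Patterns match
Same pattern = Yes


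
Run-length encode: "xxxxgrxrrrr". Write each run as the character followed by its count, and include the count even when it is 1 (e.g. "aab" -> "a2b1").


String: "xxxxgrxrrrr"
Scanning for consecutive runs:
  'x' x 4
  'g' x 1
  'r' x 1
  'x' x 1
  'r' x 4
RLE = "x4g1r1x1r4"


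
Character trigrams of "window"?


Word: "window" (length 6)
Number of trigrams = 6 - 3 + 1 = 4
  Position 0: "win"
  Position 1: "ind"
  Position 2: "ndo"
  Position 3: "dow"
Trigrams = "win", "ind", "ndo", "dow"


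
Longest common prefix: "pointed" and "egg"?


Word 1: "pointed"
Word 2: "egg"
Comparing from start:
  Pos 0: 'p' != 'e' (stop)
LCP = "" (length 0)


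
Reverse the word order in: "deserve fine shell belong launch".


Original: "deserve fine shell belong launch"
Words (1..n): deserve | fine | shell | belong | launch
Reversed (n..1): launch | belong | shell | fine | deserve
Result = "launch belong shell fine deserve"


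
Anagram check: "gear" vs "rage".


Word 1: "gear" → sorted: aegr
Word 2: "rage" → sorted: aegr
Same letters? aegr == aegr
Anagram = Yes


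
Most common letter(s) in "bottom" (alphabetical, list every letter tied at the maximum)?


Word: "bottom"
Letter counts:
  'b': 1
  'm': 1
  'o': 2
  't': 2
Maximum count = 2
Most frequent = 'o', 't' (2 times each)


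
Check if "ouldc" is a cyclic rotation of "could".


Word: "could", Candidate: "ouldc"
Method: check if candidate is substring of word+word
"couldcould" contains "ouldc"? Yes
Is rotation = Yes


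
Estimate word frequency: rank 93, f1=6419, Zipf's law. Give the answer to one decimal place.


Zipf's law: f(r) = f(1) / r
f(1) = 6419
f(93) = 6419 / 93
= 69.0 occurrences


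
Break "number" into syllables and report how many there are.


Word: "number"
Syllable breakdown: num / ber
Counting: 2 parts
= 2 syllables


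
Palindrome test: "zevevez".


Word: "zevevez"
Reversed: "zevevez"
Forward == Backward? zevevez == zevevez
Palindrome = Yes


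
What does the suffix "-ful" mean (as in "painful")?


Suffix: -ful
Example: painful = pain + -ful
Meaning = full of


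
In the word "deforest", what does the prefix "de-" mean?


Prefix: de-
Example: deforest = de- + forest
Meaning = remove / reverse


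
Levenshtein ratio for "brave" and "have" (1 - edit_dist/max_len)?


Word 1: "brave" (length 5)
Word 2: "have" (length 4)
One optimal edit sequence:
  1. delete 'b'  (+1)
  2. substitute 'r' -> 'h'  (+1)
  3. keep 'a'
  4. keep 'v'
  5. keep 'e'
Edit distance = 2
Max length = max(5, 4) = 5
Similarity = 1 - 2/5
= 0.6000


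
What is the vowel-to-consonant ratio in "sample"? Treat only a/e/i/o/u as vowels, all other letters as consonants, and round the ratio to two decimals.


Word: "sample"
Vowels (a,e,i,o,u): 2
Consonants: 4
Ratio = 2/4
= 0.50


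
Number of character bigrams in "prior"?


Word: "prior" (length 5)
Number of 2-grams = length - 2 + 1 = 5 - 2 + 1
= 4


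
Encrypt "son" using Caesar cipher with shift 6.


Word: "son"
Shift: 6
Each letter → (letter + shift) mod 26:
  's' (18) + 6 = 24 → 'y'
  'o' (14) + 6 = 20 → 'u'
  'n' (13) + 6 = 19 → 't'
Result = "yut"


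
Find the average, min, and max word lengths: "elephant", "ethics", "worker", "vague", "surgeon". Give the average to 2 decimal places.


Lengths: "elephant"=8, "ethics"=6, "worker"=6, "vague"=5, "surgeon"=7
Sum = 32, Count = 5
Average = 32/5 = 6.40
= avg=6.40, min=5, max=8


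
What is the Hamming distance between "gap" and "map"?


Comparing character by character (same length = 3):
  Pos 0: 'g' vs 'm' !=
  Pos 1: 'a' vs 'a' =
  Pos 2: 'p' vs 'p' =
Hamming distance = 1


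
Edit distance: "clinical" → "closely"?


Word 1: "clinical" (length 8)
Word 2: "closely" (length 7)
One optimal edit sequence (insert/delete/substitute each cost 1):
  1. keep 'c'
  2. keep 'l'
  3. delete 'i'  (+1)
  4. substitute 'n' -> 'o'  (+1)
  5. substitute 'i' -> 's'  (+1)
  6. substitute 'c' -> 'e'  (+1)
  7. substitute 'a' -> 'l'  (+1)
  8. substitute 'l' -> 'y'  (+1)
Total edit operations: 6
Edit distance = 6


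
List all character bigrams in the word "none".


Word: "none" (length 4)
Number of bigrams = 4 - 2 + 1 = 3
  Position 0: "no"
  Position 1: "on"
  Position 2: "ne"
Bigrams = "no", "on", "ne"


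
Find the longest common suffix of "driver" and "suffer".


Word 1: "driver"
Word 2: "suffer"
Comparing from end:
  Pos -1: 'r' == 'r'
  Pos -2: 'e' == 'e'
  Pos -3: 'v' != 'f' (stop)
LCS = "er" (length 2)


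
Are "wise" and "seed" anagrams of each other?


Word 1: "wise" → sorted: eisw
Word 2: "seed" → sorted: dees
Same letters? eisw != dees
Anagram = No


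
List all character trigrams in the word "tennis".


Word: "tennis" (length 6)
Number of trigrams = 6 - 3 + 1 = 4
  Position 0: "ten"
  Position 1: "enn"
  Position 2: "nni"
  Position 3: "nis"
Trigrams = "ten", "enn", "nni", "nis"


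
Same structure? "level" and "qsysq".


Pattern of "level": [0, 1, 2, 1, 0]
Pattern of "qsysq": [0, 1, 2, 1, 0]
Patterns match
Same pattern = Yes


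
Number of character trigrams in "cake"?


Word: "cake" (length 4)
Number of 3-grams = length - 3 + 1 = 4 - 3 + 1
= 2


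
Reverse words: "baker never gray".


Original: "baker never gray"
Words (1..n): baker | never | gray
Reversed (n..1): gray | never | baker
Result = "gray never baker"


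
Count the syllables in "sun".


Word: "sun"
Syllable breakdown: sun
Counting: 1 part
= 1 syllable


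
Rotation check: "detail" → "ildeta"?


Word: "detail", Candidate: "ildeta"
Method: check if candidate is substring of word+word
"detaildetail" contains "ildeta"? Yes
Is rotation = Yes


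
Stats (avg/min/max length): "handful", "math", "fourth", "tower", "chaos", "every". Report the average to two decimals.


Lengths: "handful"=7, "math"=4, "fourth"=6, "tower"=5, "chaos"=5, "every"=5
Sum = 32, Count = 6
Average = 32/6 = 5.33
= avg=5.33, min=4, max=7


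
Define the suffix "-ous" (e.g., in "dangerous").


Suffix: -ous
As in: dangerous -> danger + -ous
Meaning = having quality of


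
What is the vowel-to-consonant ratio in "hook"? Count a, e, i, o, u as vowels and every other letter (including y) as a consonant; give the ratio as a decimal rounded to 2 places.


Word: "hook"
Vowels (a,e,i,o,u): 2
Consonants: 2
Ratio = 2/2
= 1.00


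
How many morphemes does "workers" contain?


Word: "workers"
Morphemes: work | -er | -s
Each morpheme carries meaning
= 3 morphemes


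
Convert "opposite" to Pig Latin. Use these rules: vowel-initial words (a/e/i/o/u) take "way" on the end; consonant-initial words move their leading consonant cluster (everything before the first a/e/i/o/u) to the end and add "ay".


Word: "opposite"
Starts with vowel → add 'way'
Pig Latin = "oppositeway"


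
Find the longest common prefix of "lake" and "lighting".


Word 1: "lake"
Word 2: "lighting"
Comparing from start:
  Pos 0: 'l' == 'l'
  Pos 1: 'a' != 'i' (stop)
LCP = "l" (length 1)


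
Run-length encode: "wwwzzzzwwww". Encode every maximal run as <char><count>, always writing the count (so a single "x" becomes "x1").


String: "wwwzzzzwwww"
Scanning for consecutive runs:
  'w' x 3
  'z' x 4
  'w' x 4
RLE = "w3z4w4"


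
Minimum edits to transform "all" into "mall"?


Word 1: "all" (length 3)
Word 2: "mall" (length 4)
One optimal edit sequence (insert/delete/substitute each cost 1):
  1. insert 'm'  (+1)
  2. keep 'a'
  3. keep 'l'
  4. keep 'l'
Total edit operations: 1
Edit distance = 1


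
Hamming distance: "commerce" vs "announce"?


Comparing character by character (same length = 8):
  Pos 0: 'c' vs 'a' !=
  Pos 1: 'o' vs 'n' !=
  Pos 2: 'm' vs 'n' !=
  Pos 3: 'm' vs 'o' !=
  Pos 4: 'e' vs 'u' !=
  Pos 5: 'r' vs 'n' !=
  Pos 6: 'c' vs 'c' =
  Pos 7: 'e' vs 'e' =
Hamming distance = 6


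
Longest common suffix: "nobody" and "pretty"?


Word 1: "nobody"
Word 2: "pretty"
Comparing from end:
  Pos -1: 'y' == 'y'
  Pos -2: 'd' != 't' (stop)
LCS = "y" (length 1)


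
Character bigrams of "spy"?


Word: "spy" (length 3)
Number of bigrams = 3 - 2 + 1 = 2
  Position 0: "sp"
  Position 1: "py"
Bigrams = "sp", "py"


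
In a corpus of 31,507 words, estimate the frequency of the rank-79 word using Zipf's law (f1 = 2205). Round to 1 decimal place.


Zipf's law: f(r) = f(1) / r
f(1) = 2205
f(79) = 2205 / 79
= 27.9 occurrences


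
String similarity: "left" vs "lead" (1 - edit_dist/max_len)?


Word 1: "left" (length 4)
Word 2: "lead" (length 4)
One optimal edit sequence:
  1. keep 'l'
  2. keep 'e'
  3. substitute 'f' -> 'a'  (+1)
  4. substitute 't' -> 'd'  (+1)
Edit distance = 2
Max length = max(4, 4) = 4
Similarity = 1 - 2/4
= 0.5000


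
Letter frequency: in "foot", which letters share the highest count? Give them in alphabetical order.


Word: "foot"
Letter counts:
  'f': 1
  'o': 2
  't': 1
Maximum count = 2
Most frequent = 'o' (2 times each)


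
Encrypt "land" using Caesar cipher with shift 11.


Word: "land"
Shift: 11
Each letter → (letter + shift) mod 26:
  'l' (11) + 11 = 22 → 'w'
  'a' (0) + 11 = 11 → 'l'
  'n' (13) + 11 = 24 → 'y'
  'd' (3) + 11 = 14 → 'o'
Result = "wlyo"


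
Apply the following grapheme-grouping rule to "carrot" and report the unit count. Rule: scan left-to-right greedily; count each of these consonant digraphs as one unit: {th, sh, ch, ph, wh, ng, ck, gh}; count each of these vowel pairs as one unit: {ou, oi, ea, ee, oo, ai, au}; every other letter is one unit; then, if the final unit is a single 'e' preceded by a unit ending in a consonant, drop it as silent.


Word: "carrot" (6 letters)
Left-to-right scan:
  (1) 'c' (letter)
  (2) 'a' (letter)
  (3) 'r' (letter)
  (4) 'r' (letter)
  (5) 'o' (letter)
  (6) 't' (letter)
Units from scan: 6
Sound units = 6 units


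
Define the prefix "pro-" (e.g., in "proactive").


Prefix: pro-
Example: proactive = pro- + active
Meaning = forward / in favor of


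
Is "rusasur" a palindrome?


Word: "rusasur"
Reversed: "rusasur"
Forward == Backward? rusasur == rusasur
Palindrome = Yes


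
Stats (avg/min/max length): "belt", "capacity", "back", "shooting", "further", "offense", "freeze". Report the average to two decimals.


Lengths: "belt"=4, "capacity"=8, "back"=4, "shooting"=8, "further"=7, "offense"=7, "freeze"=6
Sum = 44, Count = 7
Average = 44/7 = 6.29
= avg=6.29, min=4, max=8


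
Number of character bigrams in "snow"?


Word: "snow" (length 4)
Number of 2-grams = length - 2 + 1 = 4 - 2 + 1
= 3


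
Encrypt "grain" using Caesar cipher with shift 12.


Word: "grain"
Shift: 12
Each letter → (letter + shift) mod 26:
  'g' (6) + 12 = 18 → 's'
  'r' (17) + 12 = 3 → 'd'
  'a' (0) + 12 = 12 → 'm'
  'i' (8) + 12 = 20 → 'u'
  'n' (13) + 12 = 25 → 'z'
Result = "sdmuz"


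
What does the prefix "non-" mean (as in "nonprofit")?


Prefix: non-
As in: nonprofit -> non- + profit
Meaning = not


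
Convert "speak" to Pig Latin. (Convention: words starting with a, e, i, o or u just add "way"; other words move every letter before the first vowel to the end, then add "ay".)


Word: "speak"
Starts with consonant(s) → move to end, add 'ay'
Consonant cluster: "sp"
Pig Latin = "eakspay"


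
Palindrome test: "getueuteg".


Word: "getueuteg"
Reversed: "getueuteg"
Forward == Backward? getueuteg == getueuteg
Palindrome = Yes


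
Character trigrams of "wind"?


Word: "wind" (length 4)
Number of trigrams = 4 - 3 + 1 = 2
  Position 0: "win"
  Position 1: "ind"
Trigrams = "win", "ind"


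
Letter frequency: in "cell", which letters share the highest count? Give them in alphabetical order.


Word: "cell"
Letter counts:
  'c': 1
  'e': 1
  'l': 2
Maximum count = 2
Most frequent = 'l' (2 times each)


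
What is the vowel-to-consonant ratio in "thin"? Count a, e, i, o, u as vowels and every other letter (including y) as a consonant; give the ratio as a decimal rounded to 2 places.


Word: "thin"
Vowels (a,e,i,o,u): 1
Consonants: 3
Ratio = 1/3
= 0.33


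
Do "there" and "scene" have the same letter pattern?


Pattern of "there": [0, 1, 2, 3, 2]
Pattern of "scene": [0, 1, 2, 3, 2]
Patterns match
Same pattern = Yes


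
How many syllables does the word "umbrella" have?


Word: "umbrella"
Syllable breakdown: um-brel-la
Counting: 3 parts
= 3 syllables


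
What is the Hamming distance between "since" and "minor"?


Comparing character by character (same length = 5):
  Pos 0: 's' vs 'm' !=
  Pos 1: 'i' vs 'i' =
  Pos 2: 'n' vs 'n' =
  Pos 3: 'c' vs 'o' !=
  Pos 4: 'e' vs 'r' !=
Hamming distance = 3
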